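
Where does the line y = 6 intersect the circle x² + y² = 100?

(−8, 6) and (8, 6)

From the line, y = 6. Substituting:
x² − 64 = 0
x = 8 or x = −8, giving (8, 6) and (−8, 6).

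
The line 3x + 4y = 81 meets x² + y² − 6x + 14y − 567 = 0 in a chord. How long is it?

30

Centre (3, −7), r² = 625. Perpendicular distance d from centre to line = |−100| / √25 = 100/√25.
Half the chord is √(r² − d²) = √(225), so the full chord is 30.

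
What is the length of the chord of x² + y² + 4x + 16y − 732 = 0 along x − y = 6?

40√2

Express y = x − 6 and substitute into the circle:
2x² + 8x − 792 = 0  ⟹  x² + 4x − 396 = 0
x = 18 or x = −22, giving (18, 12) and (−22, −28).
Chord length = distance between (18, 12) and (−22, −28) = √3200 = 40√2.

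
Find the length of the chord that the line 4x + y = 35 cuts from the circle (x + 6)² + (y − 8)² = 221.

From the line, y = −4x + 35. Substituting:
17x² − 204x + 544 = 0  ⟹  x² − 12x + 32 = 0
x = 8 or x = 4, giving (8, 3) and (4, 19).
Chord length = distance between (8, 3) and (4, 19) = √272 = 4√17.

4√17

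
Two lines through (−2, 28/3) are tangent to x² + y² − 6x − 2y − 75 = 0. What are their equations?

Write the tangent as mx − y + (28/3 − m·(−2)) = 0 and set its distance from the centre to √85:
[m·(5) − (−25/3)]² = 85(m² + 1)
54m² − 75m + 14 = 0, so m = 2/9 or m = 7/6.
Through (−2, 28/3) these give 2x − 9y = −88 and 7x − 6y = −70.

2x − 9y = −88 and 7x − 6y = −70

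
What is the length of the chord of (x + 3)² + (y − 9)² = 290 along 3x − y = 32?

4√10

Centre (−3, 9), r² = 290. Perpendicular distance d from centre to line = |−50| / √10 = 50/√10.
Half the chord is √(r² − d²) = √(40), so the full chord is 4√10.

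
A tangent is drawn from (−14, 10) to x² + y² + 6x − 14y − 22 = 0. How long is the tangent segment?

5√2

Centre (−3, 7), r² = 80. |PO|² = (−11)² + (3)² = 130.
By the tangent–radius right angle, tangent length = √(|PO|² − r²) = √50 = 5√2.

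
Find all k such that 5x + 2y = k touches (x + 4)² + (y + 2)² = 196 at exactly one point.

k = −24 ± 14√29

Tangency holds when the distance from the centre (−4, −2) to the line equals the radius 14:
|5·(−4) + 2·(−2) − k| / √29 = 14
|k − (−24)| = 14√29.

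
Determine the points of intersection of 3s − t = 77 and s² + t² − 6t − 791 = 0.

From the line, t = 3s − 77. Substituting:
10s² − 480s + 5600 = 0  ⟹  s² − 48s + 560 = 0
s = 28 or s = 20, giving (28, 7) and (20, −17).

(20, −17) and (28, 7)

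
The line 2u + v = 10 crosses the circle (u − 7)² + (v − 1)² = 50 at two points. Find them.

(2, 6) and (8, −6)

From the line, v = −2u + 10. Substituting:
5u² − 50u + 80 = 0  ⟹  u² − 10u + 16 = 0
u = 8 or u = 2, giving (8, −6) and (2, 6).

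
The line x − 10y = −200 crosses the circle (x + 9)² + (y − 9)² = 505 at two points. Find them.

Substitute y = (200 + x)/10:
101x² + 2020x − 30300 = 0  ⟹  x² + 20x − 300 = 0
x = 10 or x = −30, giving (10, 21) and (−30, 17).

(−30, 17) and (10, 21)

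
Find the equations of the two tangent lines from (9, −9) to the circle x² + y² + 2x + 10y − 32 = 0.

7x + 3y = 36 and 3x − 7y = 90

A line y − (−9) = m(x − (9)) is tangent when its distance from (−1, −5) is √58:
[m·(−10) − (4)]² = 58(m² + 1)
21m² + 40m − 21 = 0, so m = −7/3 or m = 3/7.
With m = −7/3: 7x + 3y = 36. With m = 3/7: 3x − 7y = 90.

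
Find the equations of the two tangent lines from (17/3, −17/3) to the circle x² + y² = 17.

Let a tangent through (17/3, −17/3) have slope m. Its distance from (0, 0) must equal √17:
[m·(−17/3) − (17/3)]² = 17(m² + 1)
4m² + 17m + 4 = 0, so m = −4 or m = −1/4.
With m = −4: 4x + y = 17. With m = −1/4: x + 4y = −17.

4x + y = 17 and x + 4y = −17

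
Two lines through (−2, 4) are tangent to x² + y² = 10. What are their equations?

Write the tangent as mx − y + (4 − m·(−2)) = 0 and set its distance from the centre to √10:
[m·(2) − (−4)]² = 10(m² + 1)
3m² − 8m − 3 = 0, so m = −1/3 or m = 3.
With m = −1/3: x + 3y = 10. With m = 3: 3x − y = −10.

x + 3y = 10 and 3x − y = −10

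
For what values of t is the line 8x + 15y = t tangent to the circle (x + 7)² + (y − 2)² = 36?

For a tangent, require d(centre, line) = r = 6.
|8·(−7) + 15·2 − t| / √289 = 6
|t − (−26)| = 6·17, so t = 76 or t = −128.

t = −128 or t = 76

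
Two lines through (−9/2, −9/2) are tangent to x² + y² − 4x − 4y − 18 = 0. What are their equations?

5x − y = −18 and x − 5y = 18

A line y − (−9/2) = m(x − (−9/2)) is tangent when its distance from (2, 2) is √26:
(13/2m − (13/2))² = 26(m² + 1)
5m² − 26m + 5 = 0, so m = 5 or m = 1/5.
With m = 5: 5x − y = −18. With m = 1/5: x − 5y = 18.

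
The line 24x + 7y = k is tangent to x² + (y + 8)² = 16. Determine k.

k = −156 or k = 44

For a tangent, require d(centre, line) = r = 4.
|24·0 + 7·(−8) − k| / √625 = 4
|k − (−56)| = 4·25, so k = 44 or k = −156.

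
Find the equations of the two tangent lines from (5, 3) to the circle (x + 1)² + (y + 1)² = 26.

Let a tangent through (5, 3) have slope m. Its distance from (−1, −1) must equal √26:
[m·(−6) − (−4)]² = 26(m² + 1)
5m² − 24m − 5 = 0, so m = 5 or m = −1/5.
Through (5, 3) these give 5x − y = 22 and x + 5y = 20.

5x − y = 22 and x + 5y = 20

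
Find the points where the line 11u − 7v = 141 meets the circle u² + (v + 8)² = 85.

(2, −17) and (9, −6)

From the line, v = (−141 + 11u)/7. Substituting:
170u² − 1870u + 3060 = 0  ⟹  u² − 11u + 18 = 0
u = 9 or u = 2, giving (9, −6) and (2, −17).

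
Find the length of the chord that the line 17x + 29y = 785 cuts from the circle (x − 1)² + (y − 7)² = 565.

√1130

Substitute y = (785 − 17x)/29:
1130x² − 21470x − 135600 = 0  ⟹  x² − 19x − 120 = 0
x = 24 or x = −5, giving (24, 13) and (−5, 30).
Chord length = distance between (24, 13) and (−5, 30) = √1130 = √1130.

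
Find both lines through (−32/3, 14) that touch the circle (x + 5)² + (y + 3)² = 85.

9x − 2y = −124 and 6x + 7y = 34

A line y − (14) = m(x − (−32/3)) is tangent when its distance from (−5, −3) is √85:
(17/3m − (−17))² = 85(m² + 1)
14m² − 51m − 54 = 0, so m = 9/2 or m = −6/7.
With m = 9/2: 9x − 2y = −124. With m = −6/7: 6x + 7y = 34.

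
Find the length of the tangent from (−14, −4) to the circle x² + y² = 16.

14

Centre (0, 0), r² = 16. |PO|² = (−14)² + (−4)² = 212.
By the tangent–radius right angle, tangent length = √(|PO|² − r²) = √196 = 14.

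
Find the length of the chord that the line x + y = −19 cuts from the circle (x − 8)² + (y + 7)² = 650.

30√2

Substitute y = −x − 19:
2x² + 8x − 442 = 0  ⟹  x² + 4x − 221 = 0
x = 13 or x = −17, giving (13, −32) and (−17, −2).
Chord length = distance between (13, −32) and (−17, −2) = √1800 = 30√2.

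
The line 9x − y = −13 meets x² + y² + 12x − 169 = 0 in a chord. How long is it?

The distance from (−6, 0) to the line is 41/√82, and r² = 205.
Half the chord is √(r² − d²) = √(369/2), so the full chord is 3√82.

3√82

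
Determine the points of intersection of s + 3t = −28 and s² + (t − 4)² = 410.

(−19, −3) and (11, −13)

From the line, t = (−28 − s)/3. Substituting:
10s² + 80s − 2090 = 0  ⟹  s² + 8s − 209 = 0
s = 11 or s = −19, giving (11, −13) and (−19, −3).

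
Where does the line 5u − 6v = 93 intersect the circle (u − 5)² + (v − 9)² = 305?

Express v = (−93 + 5u)/6 and substitute into the circle:
61u² − 1830u + 11529 = 0  ⟹  u² − 30u + 189 = 0
u = 21 or u = 9, giving (21, 2) and (9, −8).

(9, −8) and (21, 2)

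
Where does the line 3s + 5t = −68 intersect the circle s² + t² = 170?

(−11, −7) and (−1, −13)

From the line, t = (−68 − 3s)/5. Substituting:
34s² + 408s + 374 = 0  ⟹  s² + 12s + 11 = 0
s = −1 or s = −11, giving (−1, −13) and (−11, −7).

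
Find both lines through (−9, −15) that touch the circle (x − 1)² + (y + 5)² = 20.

A line y − (−15) = m(x − (−9)) is tangent when its distance from (1, −5) is 2√5:
(10m − (10))² = 20(m² + 1)
2m² − 5m + 2 = 0, so m = 1/2 or m = 2.
With m = 1/2: x − 2y = 21. With m = 2: 2x − y = −3.

x − 2y = 21 and 2x − y = −3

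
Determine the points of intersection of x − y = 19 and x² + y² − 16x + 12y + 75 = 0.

From the line, y = x − 19. Substituting:
2x² − 42x + 208 = 0  ⟹  x² − 21x + 104 = 0
x = 13 or x = 8, giving (13, −6) and (8, −11).

(8, −11) and (13, −6)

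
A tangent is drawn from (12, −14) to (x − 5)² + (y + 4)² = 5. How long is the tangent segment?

12

The centre is (5, −4) and r = √5. The square of the distance from P to the centre is 49 + 100 = 149.
The tangent meets the radius at right angles, so tangent² = |PO|² − r² = 149 − 5 = 144.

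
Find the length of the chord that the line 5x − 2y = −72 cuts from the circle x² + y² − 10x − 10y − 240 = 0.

Centre (5, 5), r² = 290. Perpendicular distance d from centre to line = |87| / √29 = 87/√29.
Half the chord is √(r² − d²) = √(29), so the full chord is 2√29.

2√29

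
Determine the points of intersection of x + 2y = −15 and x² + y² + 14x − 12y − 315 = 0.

(−27, 6) and (5, −10)

Express y = (−15 − x)/2 and substitute into the circle:
5x² + 110x − 675 = 0  ⟹  x² + 22x − 135 = 0
x = 5 or x = −27, giving (5, −10) and (−27, 6).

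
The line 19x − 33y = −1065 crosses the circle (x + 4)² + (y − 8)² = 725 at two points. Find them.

(−30, 15) and (3, 34)

From the line, y = (1065 + 19x)/33. Substituting:
1450x² + 39150x − 130500 = 0  ⟹  x² + 27x − 90 = 0
x = 3 or x = −30, giving (3, 34) and (−30, 15).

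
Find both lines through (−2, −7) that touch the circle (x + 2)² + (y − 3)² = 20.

Write the tangent as mx − y + (−7 − m·(−2)) = 0 and set its distance from the centre to 2√5:
[m·(0) − (10)]² = 20(m² + 1)
m² − 4 = 0, so m = 2 or m = −2.
With m = 2: 2x − y = 3. With m = −2: 2x + y = −11.

2x − y = 3 and 2x + y = −11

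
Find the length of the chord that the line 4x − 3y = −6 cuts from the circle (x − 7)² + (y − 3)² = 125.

20

From the line, y = (6 + 4x)/3. Substituting:
25x² − 150x − 675 = 0  ⟹  x² − 6x − 27 = 0
x = 9 or x = −3, giving (9, 14) and (−3, −2).
|(9, 14) − (−3, −2)| = √((12)² + (16)²) = 20.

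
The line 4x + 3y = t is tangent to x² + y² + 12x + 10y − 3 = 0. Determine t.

The line touches the circle iff its distance from (−6, −5) is 8:
|4·(−6) + 3·(−5) − t| / √25 = 8
|t − (−39)| = 8·5, so t = 1 or t = −79.

t = −79 or t = 1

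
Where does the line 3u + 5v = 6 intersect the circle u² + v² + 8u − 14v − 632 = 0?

From the line, v = (6 − 3u)/5. Substituting:
34u² + 374u − 16184 = 0  ⟹  u² + 11u − 476 = 0
u = 17 or u = −28, giving (17, −9) and (−28, 18).

(−28, 18) and (17, −9)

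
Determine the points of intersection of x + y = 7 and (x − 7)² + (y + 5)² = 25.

(7, 0) and (12, −5)

Express y = −x + 7 and substitute into the circle:
2x² − 38x + 168 = 0  ⟹  x² − 19x + 84 = 0
x = 12 or x = 7, giving (12, −5) and (7, 0).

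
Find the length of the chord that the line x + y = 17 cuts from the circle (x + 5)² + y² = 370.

16√2

The distance from (−5, 0) to the line is 22/√2, and r² = 370.
Chord = 2√(r² − d²) = 2·√(128) = 16√2.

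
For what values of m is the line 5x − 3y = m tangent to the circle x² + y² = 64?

For a tangent, require d(centre, line) = r = 8.
|5·0 − 3·0 − m| / √34 = 8
|m| = 8√34.

m = ±8√34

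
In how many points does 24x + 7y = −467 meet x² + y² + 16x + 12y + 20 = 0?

0

Substituting the line into the circle gives 625x² + 21184x + 179841 = 0.
Discriminant = (21184)² − 4·625·(179841) = −840644 < 0.
No real roots: the line does not meet the circle.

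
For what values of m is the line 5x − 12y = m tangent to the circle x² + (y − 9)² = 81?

m = −225 or m = 9

The line touches the circle iff its distance from (0, 9) is 9:
|5·0 − 12·9 − m| / √169 = 9
|m − (−108)| = 9·13, so m = 9 or m = −225.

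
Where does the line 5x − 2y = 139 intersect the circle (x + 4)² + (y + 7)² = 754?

Express y = (−139 + 5x)/2 and substitute into the circle:
29x² − 1218x + 12673 = 0  ⟹  x² − 42x + 437 = 0
x = 23 or x = 19, giving (23, −12) and (19, −22).

(19, −22) and (23, −12)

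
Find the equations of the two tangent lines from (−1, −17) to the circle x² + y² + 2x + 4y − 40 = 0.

2x − y = 15 and 2x + y = −19

Let a tangent through (−1, −17) have slope m. Its distance from (−1, −2) must equal 3√5:
(0m − (15))² = 45(m² + 1)
m² − 4 = 0, so m = 2 or m = −2.
Through (−1, −17) these give 2x − y = 15 and 2x + y = −19.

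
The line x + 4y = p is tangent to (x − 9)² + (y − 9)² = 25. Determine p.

p = 45 ± 5√17

Tangency holds when the distance from the centre (9, 9) to the line equals the radius 5:
|1·9 + 4·9 − p| / √17 = 5
|p − (45)| = 5√17.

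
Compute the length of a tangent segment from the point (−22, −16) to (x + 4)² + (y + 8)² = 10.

3√42

Centre (−4, −8), r² = 10. |PO|² = (−18)² + (−8)² = 388.
Power of the point: PT² = |PO|² − r² = 378, so PT = 3√42.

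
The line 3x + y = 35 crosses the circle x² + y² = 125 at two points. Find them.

(10, 5) and (11, 2)

Substitute y = −3x + 35:
10x² − 210x + 1100 = 0  ⟹  x² − 21x + 110 = 0
x = 11 or x = 10, giving (11, 2) and (10, 5).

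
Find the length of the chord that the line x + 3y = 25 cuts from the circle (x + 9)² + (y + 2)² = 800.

16√10

Substitute y = (25 − x)/3:
10x² + 100x − 5510 = 0  ⟹  x² + 10x − 551 = 0
x = 19 or x = −29, giving (19, 2) and (−29, 18).
Chord length = distance between (19, 2) and (−29, 18) = √2560 = 16√10.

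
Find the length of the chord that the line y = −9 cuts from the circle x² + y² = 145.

Centre (0, 0), r² = 145. Perpendicular distance d from centre to line = |9| / √1 = 9.
Half the chord is √(r² − d²) = √(64), so the full chord is 16.

16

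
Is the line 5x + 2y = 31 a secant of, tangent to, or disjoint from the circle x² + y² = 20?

disjoint

d² = (5·0 + 2·0 − (31))²/29 = 961/29; r² = 20.
Since d² > r², the line lies outside the circle.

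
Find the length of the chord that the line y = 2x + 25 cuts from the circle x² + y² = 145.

From the line, y = 2x + 25. Substituting:
5x² + 100x + 480 = 0  ⟹  x² + 20x + 96 = 0
x = −8 or x = −12, giving (−8, 9) and (−12, 1).
|(−8, 9) − (−12, 1)| = √((4)² + (8)²) = 4√5.

4√5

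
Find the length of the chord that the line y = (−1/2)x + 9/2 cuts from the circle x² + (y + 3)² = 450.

18√5

Centre (0, −3), r² = 450. Perpendicular distance d from centre to line = |−15| / √5 = 15/√5.
Half the chord is √(r² − d²) = √(405), so the full chord is 18√5.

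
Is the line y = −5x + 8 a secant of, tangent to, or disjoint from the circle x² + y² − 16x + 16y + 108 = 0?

Substituting the line into the circle gives 26x² − 176x + 300 = 0.
Discriminant = (−176)² − 4·26·(300) = −224 < 0.
No real roots: the line does not meet the circle.

disjoint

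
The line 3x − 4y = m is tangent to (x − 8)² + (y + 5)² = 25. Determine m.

For a tangent, require d(centre, line) = r = 5.
|3·8 − 4·(−5) − m| / √25 = 5
|m − (44)| = 5·5, so m = 69 or m = 19.

m = 19 or m = 69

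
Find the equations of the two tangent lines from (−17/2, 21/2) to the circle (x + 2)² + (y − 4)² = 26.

x + 5y = 44 and 5x + y = −32

Let a tangent through (−17/2, 21/2) have slope m. Its distance from (−2, 4) must equal √26:
(13/2m − (−13/2))² = 26(m² + 1)
5m² + 26m + 5 = 0, so m = −1/5 or m = −5.
With m = −1/5: x + 5y = 44. With m = −5: 5x + y = −32.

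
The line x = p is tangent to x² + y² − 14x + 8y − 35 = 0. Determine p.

p = −3 or p = 17

For a tangent, require d(centre, line) = r = 10.
|1·7 + 0·(−4) − p| / √1 = 10
|p − (7)| = 10, so p = 17 or p = −3.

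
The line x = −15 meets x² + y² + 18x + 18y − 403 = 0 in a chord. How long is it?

46

The line gives x = −15. Substituting into the circle:
y² + 18y − 448 = 0
y = 14 or y = −32, giving (−15, 14) and (−15, −32).
|(−15, 14) − (−15, −32)| = √((0)² + (46)²) = 46.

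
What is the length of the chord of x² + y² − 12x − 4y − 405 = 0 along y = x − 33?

7√2

Substitute y = x − 33:
2x² − 82x + 816 = 0  ⟹  x² − 41x + 408 = 0
x = 24 or x = 17, giving (24, −9) and (17, −16).
|(24, −9) − (17, −16)| = √((7)² + (7)²) = 7√2.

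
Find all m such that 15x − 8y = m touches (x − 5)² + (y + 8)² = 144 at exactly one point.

Tangency holds when the distance from the centre (5, −8) to the line equals the radius 12:
|15·5 − 8·(−8) − m| / √289 = 12
|m − (139)| = 12·17, so m = 343 or m = −65.

m = −65 or m = 343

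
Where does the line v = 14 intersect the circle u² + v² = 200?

(−2, 14) and (2, 14)

From the line, v = 14. Substituting:
u² − 4 = 0
u = 2 or u = −2, giving (2, 14) and (−2, 14).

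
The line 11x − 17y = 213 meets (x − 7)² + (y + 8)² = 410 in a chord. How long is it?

2√410

Centre (7, −8), r² = 410. Perpendicular distance d from centre to line = |0| / √410 = 0/√410.
Chord = 2√(r² − d²) = 2·√(410) = 2√410.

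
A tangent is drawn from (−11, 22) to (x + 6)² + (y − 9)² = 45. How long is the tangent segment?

Centre (−6, 9), r² = 45. |PO|² = (−5)² + (13)² = 194.
Power of the point: PT² = |PO|² − r² = 149, so PT = √149.

√149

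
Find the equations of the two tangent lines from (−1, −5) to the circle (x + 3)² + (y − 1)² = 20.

x + 2y = −11 and 2x − y = 3

Let a tangent through (−1, −5) have slope m. Its distance from (−3, 1) must equal 2√5:
(−2m − (6))² = 20(m² + 1)
2m² − 3m − 2 = 0, so m = −1/2 or m = 2.
With m = −1/2: x + 2y = −11. With m = 2: 2x − y = 3.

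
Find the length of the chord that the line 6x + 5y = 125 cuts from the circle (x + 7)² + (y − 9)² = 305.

2√61

Substitute y = (125 − 6x)/5:
61x² − 610x = 0  ⟹  x² − 10x = 0
x = 10 or x = 0, giving (10, 13) and (0, 25).
|(10, 13) − (0, 25)| = √((10)² + (−12)²) = 2√61.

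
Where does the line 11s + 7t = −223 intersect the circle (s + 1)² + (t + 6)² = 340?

From the line, t = (−223 − 11s)/7. Substituting:
170s² + 4080s + 16150 = 0  ⟹  s² + 24s + 95 = 0
s = −5 or s = −19, giving (−5, −24) and (−19, −2).

(−19, −2) and (−5, −24)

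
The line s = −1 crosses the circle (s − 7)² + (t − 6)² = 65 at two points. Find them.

The line gives s = −1. Substituting into the circle:
t² − 12t + 35 = 0
t = 7 or t = 5, giving (−1, 7) and (−1, 5).

(−1, 5) and (−1, 7)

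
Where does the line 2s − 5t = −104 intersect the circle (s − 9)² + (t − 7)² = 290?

Express t = (104 + 2s)/5 and substitute into the circle:
29s² − 174s − 464 = 0  ⟹  s² − 6s − 16 = 0
s = 8 or s = −2, giving (8, 24) and (−2, 20).

(−2, 20) and (8, 24)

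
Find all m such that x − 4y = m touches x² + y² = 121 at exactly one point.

m = ±11√17

The line touches the circle iff its distance from (0, 0) is 11:
|1·0 − 4·0 − m| / √17 = 11
|m| = 11√17.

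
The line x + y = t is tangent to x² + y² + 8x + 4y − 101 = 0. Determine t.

For a tangent, require d(centre, line) = r = 11.
|1·(−4) + 1·(−2) − t| / √2 = 11
|t − (−6)| = 11√2.

t = −6 ± 11√2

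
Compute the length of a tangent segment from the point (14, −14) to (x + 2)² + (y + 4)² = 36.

8√5

The centre is (−2, −4) and r = 6. The square of the distance from P to the centre is 256 + 100 = 356.
The tangent meets the radius at right angles, so tangent² = |PO|² − r² = 356 − 36 = 320.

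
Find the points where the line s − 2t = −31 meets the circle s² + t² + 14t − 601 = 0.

Substitute t = (31 + s)/2:
5s² + 90s − 575 = 0  ⟹  s² + 18s − 115 = 0
s = 5 or s = −23, giving (5, 18) and (−23, 4).

(−23, 4) and (5, 18)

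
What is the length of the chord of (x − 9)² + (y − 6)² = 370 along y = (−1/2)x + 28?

From the line, y = (56 − x)/2. Substituting:
5x² − 160x + 780 = 0  ⟹  x² − 32x + 156 = 0
x = 26 or x = 6, giving (26, 15) and (6, 25).
Chord length = distance between (26, 15) and (6, 25) = √500 = 10√5.

10√5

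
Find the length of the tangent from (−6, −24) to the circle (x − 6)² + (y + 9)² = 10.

With centre O = (6, −9), |OP|² = 369 and r² = 10.
By the tangent–radius right angle, tangent length = √(|PO|² − r²) = √359.

√359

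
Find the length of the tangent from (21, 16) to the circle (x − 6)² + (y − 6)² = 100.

15

Centre (6, 6), r² = 100. |PO|² = (15)² + (10)² = 325.
The tangent meets the radius at right angles, so tangent² = |PO|² − r² = 325 − 100 = 225.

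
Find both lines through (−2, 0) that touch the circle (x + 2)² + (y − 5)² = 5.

Let a tangent through (−2, 0) have slope m. Its distance from (−2, 5) must equal √5:
[m·(0) − (5)]² = 5(m² + 1)
m² − 4 = 0, so m = −2 or m = 2.
Through (−2, 0) these give 2x + y = −4 and 2x − y = −4.

2x + y = −4 and 2x − y = −4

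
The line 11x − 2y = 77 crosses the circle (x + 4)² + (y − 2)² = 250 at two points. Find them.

Substitute y = (−77 + 11x)/2:
125x² − 1750x + 5625 = 0  ⟹  x² − 14x + 45 = 0
x = 9 or x = 5, giving (9, 11) and (5, −11).

(5, −11) and (9, 11)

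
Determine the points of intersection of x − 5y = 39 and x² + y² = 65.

Substitute y = (−39 + x)/5:
26x² − 78x − 104 = 0  ⟹  x² − 3x − 4 = 0
x = 4 or x = −1, giving (4, −7) and (−1, −8).

(−1, −8) and (4, −7)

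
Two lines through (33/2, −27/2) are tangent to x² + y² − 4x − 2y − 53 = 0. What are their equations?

7x + 3y = 75 and 3x + 7y = −45

Write the tangent as mx − y + (−27/2 − m·(33/2)) = 0 and set its distance from the centre to √58:
(−29/2m − (29/2))² = 58(m² + 1)
21m² + 58m + 21 = 0, so m = −7/3 or m = −3/7.
Through (33/2, −27/2) these give 7x + 3y = 75 and 3x + 7y = −45.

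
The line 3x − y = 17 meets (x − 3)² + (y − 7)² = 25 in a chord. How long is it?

√10

From the line, y = 3x − 17. Substituting:
10x² − 150x + 560 = 0  ⟹  x² − 15x + 56 = 0
x = 8 or x = 7, giving (8, 7) and (7, 4).
|(8, 7) − (7, 4)| = √((1)² + (3)²) = √10.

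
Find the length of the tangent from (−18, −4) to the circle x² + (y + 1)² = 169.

Centre (0, −1), r² = 169. |PO|² = (−18)² + (−3)² = 333.
Power of the point: PT² = |PO|² − r² = 164, so PT = 2√41.

2√41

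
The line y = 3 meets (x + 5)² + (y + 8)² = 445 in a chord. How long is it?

Centre (−5, −8), r² = 445. Perpendicular distance d from centre to line = |−11| / √1 = 11.
Half the chord is √(r² − d²) = √(324), so the full chord is 36.

36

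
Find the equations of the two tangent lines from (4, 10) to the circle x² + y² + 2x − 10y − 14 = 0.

Let a tangent through (4, 10) have slope m. Its distance from (−1, 5) must equal 2√10:
[m·(−5) − (−5)]² = 40(m² + 1)
3m² + 10m + 3 = 0, so m = −3 or m = −1/3.
Through (4, 10) these give 3x + y = 22 and x + 3y = 34.

3x + y = 22 and x + 3y = 34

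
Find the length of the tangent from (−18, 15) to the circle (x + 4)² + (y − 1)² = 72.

8√5

Centre (−4, 1), r² = 72. |PO|² = (−14)² + (14)² = 392.
The tangent meets the radius at right angles, so tangent² = |PO|² − r² = 392 − 72 = 320.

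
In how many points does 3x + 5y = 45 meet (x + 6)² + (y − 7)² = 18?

Substituting the line into the circle gives 34x² + 240x + 550 = 0.
Δ = 57600 − 74800 = −17200.
No real roots: the line does not meet the circle.

0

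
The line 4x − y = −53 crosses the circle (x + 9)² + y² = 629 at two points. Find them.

Substitute y = 4x + 53:
17x² + 442x + 2261 = 0  ⟹  x² + 26x + 133 = 0
x = −7 or x = −19, giving (−7, 25) and (−19, −23).

(−19, −23) and (−7, 25)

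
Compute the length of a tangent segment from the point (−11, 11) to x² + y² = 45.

Centre (0, 0), r² = 45. |PO|² = (−11)² + (11)² = 242.
By the tangent–radius right angle, tangent length = √(|PO|² − r²) = √197.

√197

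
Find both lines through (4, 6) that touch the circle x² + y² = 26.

x − 5y = −26 and 5x + y = 26

Write the tangent as mx − y + (6 − m·(4)) = 0 and set its distance from the centre to √26:
[m·(−4) − (−6)]² = 26(m² + 1)
5m² + 24m − 5 = 0, so m = 1/5 or m = −5.
With m = 1/5: x − 5y = −26. With m = −5: 5x + y = 26.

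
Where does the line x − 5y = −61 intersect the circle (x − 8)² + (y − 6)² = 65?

(4, 13) and (9, 14)

Express y = (61 + x)/5 and substitute into the circle:
26x² − 338x + 936 = 0  ⟹  x² − 13x + 36 = 0
x = 9 or x = 4, giving (9, 14) and (4, 13).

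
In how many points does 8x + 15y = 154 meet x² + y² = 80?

Substituting the line into the circle gives 289x² − 2464x + 5716 = 0.
Δ = 6071296 − 6607696 = −536400.
No real roots: the line does not meet the circle.

0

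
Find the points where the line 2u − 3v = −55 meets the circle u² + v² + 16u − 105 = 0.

Express v = (55 + 2u)/3 and substitute into the circle:
13u² + 364u + 2080 = 0  ⟹  u² + 28u + 160 = 0
u = −8 or u = −20, giving (−8, 13) and (−20, 5).

(−20, 5) and (−8, 13)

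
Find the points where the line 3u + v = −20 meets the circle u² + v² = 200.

(−10, 10) and (−2, −14)

Express v = −3u − 20 and substitute into the circle:
10u² + 120u + 200 = 0  ⟹  u² + 12u + 20 = 0
u = −2 or u = −10, giving (−2, −14) and (−10, 10).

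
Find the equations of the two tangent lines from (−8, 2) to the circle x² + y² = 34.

A line y − (2) = m(x − (−8)) is tangent when its distance from (0, 0) is √34:
[m·(8) − (−2)]² = 34(m² + 1)
15m² + 16m − 15 = 0, so m = 3/5 or m = −5/3.
Through (−8, 2) these give 3x − 5y = −34 and 5x + 3y = −34.

3x − 5y = −34 and 5x + 3y = −34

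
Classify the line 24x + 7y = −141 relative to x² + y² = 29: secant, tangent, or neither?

neither

Substituting the line into the circle gives 625x² + 6768x + 18460 = 0.
Δ = 45805824 − 46150000 = −344176.
No real roots: the line does not meet the circle.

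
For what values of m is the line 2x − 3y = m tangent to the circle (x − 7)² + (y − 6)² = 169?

Tangency holds when the distance from the centre (7, 6) to the line equals the radius 13:
|2·7 − 3·6 − m| / √13 = 13
|m − (−4)| = 13√13.

m = −4 ± 13√13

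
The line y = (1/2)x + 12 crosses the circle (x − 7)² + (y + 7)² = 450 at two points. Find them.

(−8, 8) and (4, 14)

Substitute y = (24 + x)/2:
5x² + 20x − 160 = 0  ⟹  x² + 4x − 32 = 0
x = 4 or x = −8, giving (4, 14) and (−8, 8).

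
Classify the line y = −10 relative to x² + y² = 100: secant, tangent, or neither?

tangent

Substituting the line into the circle gives x² = 0.
Discriminant = (0)² − 4·1·(0) = 0.
A repeated root: the line is tangent.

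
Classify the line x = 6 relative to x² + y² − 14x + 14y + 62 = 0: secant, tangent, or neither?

secant

Centre (7, −7), r² = 36. Distance² from centre to line = (1)² = 1.
Since d² < r², the line cuts the circle twice.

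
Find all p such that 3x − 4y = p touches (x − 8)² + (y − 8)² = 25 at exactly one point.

Tangency holds when the distance from the centre (8, 8) to the line equals the radius 5:
|3·8 − 4·8 − p| / √25 = 5
|p − (−8)| = 5·5, so p = 17 or p = −33.

p = −33 or p = 17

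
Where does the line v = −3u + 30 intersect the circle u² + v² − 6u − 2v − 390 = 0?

(3, 21) and (15, −15)

Express v = −3u + 30 and substitute into the circle:
10u² − 180u + 450 = 0  ⟹  u² − 18u + 45 = 0
u = 15 or u = 3, giving (15, −15) and (3, 21).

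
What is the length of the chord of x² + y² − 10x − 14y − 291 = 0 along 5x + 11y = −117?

√146

From the line, y = (−117 − 5x)/11. Substituting:
146x² + 730x − 3504 = 0  ⟹  x² + 5x − 24 = 0
x = 3 or x = −8, giving (3, −12) and (−8, −7).
|(3, −12) − (−8, −7)| = √((11)² + (−5)²) = √146.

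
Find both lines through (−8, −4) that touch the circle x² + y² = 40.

Write the tangent as mx − y + (−4 − m·(−8)) = 0 and set its distance from the centre to 2√10:
(8m − (4))² = 40(m² + 1)
3m² − 8m − 3 = 0, so m = 3 or m = −1/3.
Through (−8, −4) these give 3x − y = −20 and x + 3y = −20.

3x − y = −20 and x + 3y = −20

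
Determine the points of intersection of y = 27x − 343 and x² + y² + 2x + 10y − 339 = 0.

Express y = 27x − 343 and substitute into the circle:
730x² − 18250x + 113880 = 0  ⟹  x² − 25x + 156 = 0
x = 13 or x = 12, giving (13, 8) and (12, −19).

(12, −19) and (13, 8)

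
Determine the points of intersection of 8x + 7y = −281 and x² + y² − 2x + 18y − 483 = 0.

(−22, −15) and (−8, −31)

From the line, y = (−281 − 8x)/7. Substituting:
113x² + 3390x + 19888 = 0  ⟹  x² + 30x + 176 = 0
x = −8 or x = −22, giving (−8, −31) and (−22, −15).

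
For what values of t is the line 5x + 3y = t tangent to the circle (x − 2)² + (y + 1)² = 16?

t = 7 ± 4√34

For a tangent, require d(centre, line) = r = 4.
|5·2 + 3·(−1) − t| / √34 = 4
|t − (7)| = 4√34.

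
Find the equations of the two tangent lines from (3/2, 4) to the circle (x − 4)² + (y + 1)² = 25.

A line y − (4) = m(x − (3/2)) is tangent when its distance from (4, −1) is 5:
(5/2m − (−5))² = 25(m² + 1)
3m² − 4m = 0, so m = 4/3 or m = 0.
With m = 4/3: 4x − 3y = −6. With m = 0: y = 4.

4x − 3y = −6 and y = 4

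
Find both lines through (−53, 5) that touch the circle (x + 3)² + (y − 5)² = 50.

x + 7y = −18 and x − 7y = −88

A line y − (5) = m(x − (−53)) is tangent when its distance from (−3, 5) is 5√2:
[m·(50) − (0)]² = 50(m² + 1)
49m² − 1 = 0, so m = −1/7 or m = 1/7.
With m = −1/7: x + 7y = −18. With m = 1/7: x − 7y = −88.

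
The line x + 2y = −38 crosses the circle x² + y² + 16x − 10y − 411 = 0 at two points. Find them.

(−28, −5) and (−4, −17)

Express y = (−38 − x)/2 and substitute into the circle:
5x² + 160x + 560 = 0  ⟹  x² + 32x + 112 = 0
x = −4 or x = −28, giving (−4, −17) and (−28, −5).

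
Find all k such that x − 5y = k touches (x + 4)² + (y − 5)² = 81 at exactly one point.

k = −29 ± 9√26

The line touches the circle iff its distance from (−4, 5) is 9:
|1·(−4) − 5·5 − k| / √26 = 9
|k − (−29)| = 9√26.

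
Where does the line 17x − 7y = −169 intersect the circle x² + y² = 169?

Express y = (169 + 17x)/7 and substitute into the circle:
338x² + 5746x + 20280 = 0  ⟹  x² + 17x + 60 = 0
x = −5 or x = −12, giving (−5, 12) and (−12, −5).

(−12, −5) and (−5, 12)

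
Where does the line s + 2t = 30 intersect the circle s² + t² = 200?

(2, 14) and (10, 10)

Express t = (30 − s)/2 and substitute into the circle:
5s² − 60s + 100 = 0  ⟹  s² − 12s + 20 = 0
s = 10 or s = 2, giving (10, 10) and (2, 14).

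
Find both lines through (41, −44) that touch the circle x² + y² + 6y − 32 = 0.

5x + 4y = 29 and 4x + 5y = −56

A line y − (−44) = m(x − (41)) is tangent when its distance from (0, −3) is √41:
(−41m − (41))² = 41(m² + 1)
20m² + 41m + 20 = 0, so m = −5/4 or m = −4/5.
Through (41, −44) these give 5x + 4y = 29 and 4x + 5y = −56.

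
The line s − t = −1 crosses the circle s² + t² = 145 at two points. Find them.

Express t = s + 1 and substitute into the circle:
2s² + 2s − 144 = 0  ⟹  s² + s − 72 = 0
s = 8 or s = −9, giving (8, 9) and (−9, −8).

(−9, −8) and (8, 9)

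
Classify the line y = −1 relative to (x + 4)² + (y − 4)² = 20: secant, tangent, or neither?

neither

Centre (−4, 4), r² = 20. Distance² from centre to line = (5)² = 25.
Since d² > r², the line lies outside the circle.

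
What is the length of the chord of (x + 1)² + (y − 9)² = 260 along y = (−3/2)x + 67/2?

4√13

Centre (−1, 9), r² = 260. Perpendicular distance d from centre to line = |−52| / √13 = 52/√13.
Chord = 2√(r² − d²) = 2·√(52) = 4√13.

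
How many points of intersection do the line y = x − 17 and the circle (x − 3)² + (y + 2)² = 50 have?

Centre (3, −2), r² = 50. Distance² from centre to line = (−12)²/2 = 72.
Since d² > r², the line lies outside the circle.

0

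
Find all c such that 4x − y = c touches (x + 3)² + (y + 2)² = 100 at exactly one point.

c = −10 ± 10√17

The line touches the circle iff its distance from (−3, −2) is 10:
|4·(−3) − 1·(−2) − c| / √17 = 10
|c − (−10)| = 10√17.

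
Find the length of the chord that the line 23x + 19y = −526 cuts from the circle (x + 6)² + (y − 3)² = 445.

√890

The distance from (−6, 3) to the line is 445/√890, and r² = 445.
Half the chord is √(r² − d²) = √(445/2), so the full chord is √890.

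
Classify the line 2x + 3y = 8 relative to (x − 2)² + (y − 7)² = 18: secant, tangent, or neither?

neither

Centre (2, 7), r² = 18. Distance² from centre to line = (17)²/13 = 289/13.
Since d² > r², the line lies outside the circle.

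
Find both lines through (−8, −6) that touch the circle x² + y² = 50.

x + 7y = −50 and 7x − y = −50

Let a tangent through (−8, −6) have slope m. Its distance from (0, 0) must equal 5√2:
(8m − (6))² = 50(m² + 1)
7m² − 48m − 7 = 0, so m = −1/7 or m = 7.
With m = −1/7: x + 7y = −50. With m = 7: 7x − y = −50.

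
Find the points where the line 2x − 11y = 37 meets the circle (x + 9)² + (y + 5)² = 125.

Substitute y = (−37 + 2x)/11:
125x² + 2250x − 5000 = 0  ⟹  x² + 18x − 40 = 0
x = 2 or x = −20, giving (2, −3) and (−20, −7).

(−20, −7) and (2, −3)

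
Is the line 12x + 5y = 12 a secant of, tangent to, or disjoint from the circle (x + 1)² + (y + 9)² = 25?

disjoint

d² = (12·(−1) + 5·(−9) − (12))²/169 = 4761/169; r² = 25.
Since d² > r², the line lies outside the circle.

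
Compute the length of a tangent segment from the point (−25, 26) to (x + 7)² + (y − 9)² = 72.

The centre is (−7, 9) and r = 6√2. The square of the distance from P to the centre is 324 + 289 = 613.
Power of the point: PT² = |PO|² − r² = 541, so PT = √541.

√541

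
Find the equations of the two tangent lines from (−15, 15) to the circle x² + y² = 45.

x + 2y = 15 and 2x + y = −15

Write the tangent as mx − y + (15 − m·(−15)) = 0 and set its distance from the centre to 3√5:
[m·(15) − (−15)]² = 45(m² + 1)
2m² + 5m + 2 = 0, so m = −1/2 or m = −2.
With m = −1/2: x + 2y = 15. With m = −2: 2x + y = −15.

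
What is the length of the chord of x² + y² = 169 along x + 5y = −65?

√26

Express y = (−65 − x)/5 and substitute into the circle:
26x² + 130x = 0  ⟹  x² + 5x = 0
x = 0 or x = −5, giving (0, −13) and (−5, −12).
Chord length = distance between (0, −13) and (−5, −12) = √26 = √26.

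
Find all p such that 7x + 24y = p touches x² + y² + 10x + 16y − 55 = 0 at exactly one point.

p = −527 or p = 73

For a tangent, require d(centre, line) = r = 12.
|7·(−5) + 24·(−8) − p| / √625 = 12
|p − (−227)| = 12·25, so p = 73 or p = −527.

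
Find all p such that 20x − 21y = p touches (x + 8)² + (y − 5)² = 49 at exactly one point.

p = −468 or p = −62

The line touches the circle iff its distance from (−8, 5) is 7:
|20·(−8) − 21·5 − p| / √841 = 7
|p − (−265)| = 7·29, so p = −62 or p = −468.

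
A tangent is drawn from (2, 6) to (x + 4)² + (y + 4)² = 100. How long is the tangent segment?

The centre is (−4, −4) and r = 10. The square of the distance from P to the centre is 36 + 100 = 136.
The tangent meets the radius at right angles, so tangent² = |PO|² − r² = 136 − 100 = 36.

6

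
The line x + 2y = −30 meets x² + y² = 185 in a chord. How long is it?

2√5

The distance from (0, 0) to the line is 30/√5, and r² = 185.
Chord = 2√(r² − d²) = 2·√(5) = 2√5.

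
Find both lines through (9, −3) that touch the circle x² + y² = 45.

2x + y = 15 and x − 2y = 15

Write the tangent as mx − y + (−3 − m·(9)) = 0 and set its distance from the centre to 3√5:
(−9m − (3))² = 45(m² + 1)
2m² + 3m − 2 = 0, so m = −2 or m = 1/2.
Through (9, −3) these give 2x + y = 15 and x − 2y = 15.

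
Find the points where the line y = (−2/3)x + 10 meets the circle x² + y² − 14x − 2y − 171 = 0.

From the line, y = (30 − 2x)/3. Substituting:
13x² − 234x − 819 = 0  ⟹  x² − 18x − 63 = 0
x = 21 or x = −3, giving (21, −4) and (−3, 12).

(−3, 12) and (21, −4)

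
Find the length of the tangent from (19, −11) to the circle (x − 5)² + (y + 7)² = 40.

2√43

With centre O = (5, −7), |OP|² = 212 and r² = 40.
Power of the point: PT² = |PO|² − r² = 172, so PT = 2√43.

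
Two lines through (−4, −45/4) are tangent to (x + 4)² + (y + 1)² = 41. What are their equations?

5x − 4y = 25 and 5x + 4y = −65

Let a tangent through (−4, −45/4) have slope m. Its distance from (−4, −1) must equal √41:
[m·(0) − (41/4)]² = 41(m² + 1)
16m² − 25 = 0, so m = 5/4 or m = −5/4.
Through (−4, −45/4) these give 5x − 4y = 25 and 5x + 4y = −65.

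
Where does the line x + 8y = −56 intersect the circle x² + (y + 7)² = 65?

(−8, −6) and (8, −8)

Express y = (−56 − x)/8 and substitute into the circle:
65x² − 4160 = 0  ⟹  x² − 64 = 0
x = 8 or x = −8, giving (8, −8) and (−8, −6).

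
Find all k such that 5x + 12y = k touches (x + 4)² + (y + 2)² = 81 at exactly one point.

For a tangent, require d(centre, line) = r = 9.
|5·(−4) + 12·(−2) − k| / √169 = 9
|k − (−44)| = 9·13, so k = 73 or k = −161.

k = −161 or k = 73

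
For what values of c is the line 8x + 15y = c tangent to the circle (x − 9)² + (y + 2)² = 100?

c = −128 or c = 212

Tangency holds when the distance from the centre (9, −2) to the line equals the radius 10:
|8·9 + 15·(−2) − c| / √289 = 10
|c − (42)| = 10·17, so c = 212 or c = −128.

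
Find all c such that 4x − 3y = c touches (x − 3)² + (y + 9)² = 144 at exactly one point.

For a tangent, require d(centre, line) = r = 12.
|4·3 − 3·(−9) − c| / √25 = 12
|c − (39)| = 12·5, so c = 99 or c = −21.

c = −21 or c = 99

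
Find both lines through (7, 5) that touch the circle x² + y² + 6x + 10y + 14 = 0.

2x − y = 9 and x − 2y = −3

A line y − (5) = m(x − (7)) is tangent when its distance from (−3, −5) is 2√5:
[m·(−10) − (−10)]² = 20(m² + 1)
2m² − 5m + 2 = 0, so m = 2 or m = 1/2.
Through (7, 5) these give 2x − y = 9 and x − 2y = −3.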